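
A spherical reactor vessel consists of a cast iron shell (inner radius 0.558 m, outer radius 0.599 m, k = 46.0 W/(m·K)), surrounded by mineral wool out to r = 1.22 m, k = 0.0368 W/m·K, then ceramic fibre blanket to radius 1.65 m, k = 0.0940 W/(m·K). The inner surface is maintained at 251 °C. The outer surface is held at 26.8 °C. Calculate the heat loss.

Resistance network (inner→outer):
  R_cast iron = (1/0.558 − 1/0.599)/(4πk) = 0.1227/(4π·46.0) = 2.122×10^-4 K/W
  R_mineral wool = (1/0.599 − 1/1.22)/(4πk) = 0.8498/(4π·0.0368) = 1.838 K/W
  R_ceramic fibre blanket = (1/1.22 − 1/1.65)/(4πk) = 0.2136/(4π·0.0940) = 0.1808 K/W
ΣR = 2.122×10^-4 + 1.838 + 0.1808 = 2.019 K/W
Q = ΔT/ΣR = (251 °C − 26.8 °C)/2.019 = 111 W

Q = 111 W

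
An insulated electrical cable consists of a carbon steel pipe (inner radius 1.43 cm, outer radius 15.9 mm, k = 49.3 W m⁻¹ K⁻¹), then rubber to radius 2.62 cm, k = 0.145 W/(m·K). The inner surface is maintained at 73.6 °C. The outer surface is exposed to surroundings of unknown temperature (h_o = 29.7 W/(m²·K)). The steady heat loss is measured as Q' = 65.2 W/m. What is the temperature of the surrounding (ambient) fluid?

Sum the resistances:
  R'_carbon steel = ln(0.0159/0.0143)/(2πk) = 0.1061/(2π·49.3) = 3.424×10^-4 m·K/W
  R'_rubber = ln(0.0262/0.0159)/(2πk) = 0.4994/(2π·0.145) = 0.5482 m·K/W
  R'_conv,out = 1/(2πr h) = 1/(2π·0.0262·29.7) = 0.2045 m·K/W
ΣR = 0.7531 m·K/W
ΔT = Q'·ΣR = 65.2 × 0.7531 = 49.10 K
Heat flows outward, so T_out = T_in − ΔT = 73.6 − 49.10 = 24.5 °C

T_out = 24.5 °C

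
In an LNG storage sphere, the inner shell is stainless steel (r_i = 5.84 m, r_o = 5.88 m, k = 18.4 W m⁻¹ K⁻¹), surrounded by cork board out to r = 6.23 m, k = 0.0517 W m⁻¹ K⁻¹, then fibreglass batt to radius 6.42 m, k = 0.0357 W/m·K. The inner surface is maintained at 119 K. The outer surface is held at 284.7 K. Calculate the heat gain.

Resistance network (inner→outer):
  R_stainless steel = (1/5.84 − 1/5.88)/(4πk) = 0.001165/(4π·18.4) = 5.038×10^-6 K/W
  R_cork board = (1/5.88 − 1/6.23)/(4πk) = 0.009554/(4π·0.0517) = 0.01471 K/W
  R_fibreglass batt = (1/6.23 − 1/6.42)/(4πk) = 0.004750/(4π·0.0357) = 0.01059 K/W
ΣR = 5.038×10^-6 + 0.01471 + 0.01059 = 0.02531 K/W
Q = ΔT/ΣR = (119 K − 284.7 K)/0.02531 = -6550 W
(Negative Q ⇒ heat flows inward; heat gain = 6550 W.)

Q = 6.55 kW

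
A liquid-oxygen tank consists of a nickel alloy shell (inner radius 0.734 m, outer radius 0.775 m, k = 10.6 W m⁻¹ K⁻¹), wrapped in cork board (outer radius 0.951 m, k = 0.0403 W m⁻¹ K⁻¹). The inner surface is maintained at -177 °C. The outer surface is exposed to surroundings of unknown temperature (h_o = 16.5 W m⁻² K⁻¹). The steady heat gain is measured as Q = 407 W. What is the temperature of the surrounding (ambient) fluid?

Series resistances:
  R_nickel alloy = (1/0.734 − 1/0.775)/(4πk) = 0.07208/(4π·10.6) = 5.411×10^-4 K/W
  R_cork board = (1/0.775 − 1/0.951)/(4πk) = 0.2388/(4π·0.0403) = 0.4715 K/W
  R_conv,out = 1/(4πr²h) = 1/(4π·0.951²·16.5) = 0.005333 K/W
ΣR = 0.4774 K/W
ΔT = Q·ΣR = 407 × 0.4774 = 194.3 K
Heat flows inward, so T_out = T_in + ΔT = -177 + 194.3 = 17.3 °C

T_out = 17.3 °C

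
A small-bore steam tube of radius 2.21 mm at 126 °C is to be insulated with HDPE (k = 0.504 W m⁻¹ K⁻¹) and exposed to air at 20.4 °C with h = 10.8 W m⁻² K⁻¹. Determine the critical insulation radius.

For a cylinder, r_cr = k_ins/h = 0.504/10.8 = 0.0467 m = 4.67 cm

r_cr = 4.67 cm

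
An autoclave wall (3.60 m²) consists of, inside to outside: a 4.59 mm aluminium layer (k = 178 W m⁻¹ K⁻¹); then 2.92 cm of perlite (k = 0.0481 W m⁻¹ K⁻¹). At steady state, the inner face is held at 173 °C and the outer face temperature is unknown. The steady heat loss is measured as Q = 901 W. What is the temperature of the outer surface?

Sum the resistances:
  R_aluminium = L/(kA) = 0.00459/(178·3.60) = 7.163×10^-6 K/W
  R_perlite = L/(kA) = 0.0292/(0.0481·3.60) = 0.1686 K/W
ΣR = 0.1686 K/W
ΔT = Q·ΣR = 901 × 0.1686 = 151.9 K
Heat flows outward, so T_out = T_in − ΔT = 173 − 151.9 = 21.1 °C

T_out = 21.1 °C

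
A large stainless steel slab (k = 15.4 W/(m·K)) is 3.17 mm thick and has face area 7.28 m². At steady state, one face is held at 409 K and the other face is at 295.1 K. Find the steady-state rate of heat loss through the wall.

Q = kA·ΔT/L = 15.4 × 7.28 × |409 K − 295.1 K| / 0.00317 = 4.03×10^6 W

Q = 4030 kW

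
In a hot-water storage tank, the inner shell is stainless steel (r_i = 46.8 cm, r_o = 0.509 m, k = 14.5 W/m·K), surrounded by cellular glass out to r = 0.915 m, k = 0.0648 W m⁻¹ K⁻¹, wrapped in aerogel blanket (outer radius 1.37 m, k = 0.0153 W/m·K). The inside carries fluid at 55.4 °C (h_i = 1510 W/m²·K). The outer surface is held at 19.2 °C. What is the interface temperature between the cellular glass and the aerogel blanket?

T = 42.3 °C

Series thermal resistances, inner to outer:
  R_conv,in = 1/(4πr²h) = 1/(4π·0.468²·1510) = 2.406×10^-4 K/W
  R_stainless steel = (1/0.468 − 1/0.509)/(4πk) = 0.1721/(4π·14.5) = 9.446×10^-4 K/W
  R_cellular glass = (1/0.509 − 1/0.915)/(4πk) = 0.8717/(4π·0.0648) = 1.071 K/W
  R_aerogel blanket = (1/0.915 − 1/1.37)/(4πk) = 0.3630/(4π·0.0153) = 1.888 K/W
ΣR = 2.406×10^-4 + 9.446×10^-4 + 1.071 + 1.888 = 2.960 K/W
Q = ΔT/ΣR = (55.4 °C − 19.2 °C)/2.960 = 12.23 W
From the inner boundary to the cellular glass/aerogel blanket interface, ΣR_partial = 1.072 K/W.
T_interface = T_in − Q·ΣR_partial = 55.4 °C − (12.23)(1.072) = 42.3 °C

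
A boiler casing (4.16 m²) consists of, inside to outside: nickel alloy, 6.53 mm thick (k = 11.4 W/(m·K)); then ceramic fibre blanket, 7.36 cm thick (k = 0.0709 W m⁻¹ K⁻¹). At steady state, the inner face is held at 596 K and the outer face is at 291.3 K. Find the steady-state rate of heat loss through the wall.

Q = 1220 W

Series thermal resistances, inner to outer:
  R_nickel alloy = L/(kA) = 0.00653/(11.4·4.16) = 1.377×10^-4 K/W
  R_ceramic fibre blanket = L/(kA) = 0.0736/(0.0709·4.16) = 0.2495 K/W
ΣR = 1.377×10^-4 + 0.2495 = 0.2496 K/W
Q = ΔT/ΣR = (596 K − 291.3 K)/0.2496 = 1220 W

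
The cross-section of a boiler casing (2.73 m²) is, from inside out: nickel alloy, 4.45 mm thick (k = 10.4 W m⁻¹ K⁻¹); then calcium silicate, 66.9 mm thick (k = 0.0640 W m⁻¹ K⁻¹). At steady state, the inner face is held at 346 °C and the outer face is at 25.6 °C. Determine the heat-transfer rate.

Q = 836 W

Series thermal resistances, inner to outer:
  R_nickel alloy = L/(kA) = 0.00445/(10.4·2.73) = 1.567×10^-4 K/W
  R_calcium silicate = L/(kA) = 0.0669/(0.0640·2.73) = 0.3829 K/W
ΣR = 1.567×10^-4 + 0.3829 = 0.3831 K/W
Q = ΔT/ΣR = (346 °C − 25.6 °C)/0.3831 = 836 W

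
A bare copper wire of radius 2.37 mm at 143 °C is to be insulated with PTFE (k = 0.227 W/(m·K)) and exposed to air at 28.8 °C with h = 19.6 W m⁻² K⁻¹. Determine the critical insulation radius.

For a cylinder, r_cr = k_ins/h = 0.227/19.6 = 0.0116 m = 1.16 cm

r_cr = 1.16 cm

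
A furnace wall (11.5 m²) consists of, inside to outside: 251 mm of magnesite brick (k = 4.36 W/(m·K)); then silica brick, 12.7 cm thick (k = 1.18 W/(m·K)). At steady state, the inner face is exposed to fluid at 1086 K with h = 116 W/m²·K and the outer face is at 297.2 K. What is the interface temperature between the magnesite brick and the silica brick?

T = 786 K

Series thermal resistances, inner to outer:
  R_conv,in = 1/(hA) = 1/(116·11.5) = 7.496×10^-4 K/W
  R_magnesite brick = L/(kA) = 0.251/(4.36·11.5) = 0.005006 K/W
  R_silica brick = L/(kA) = 0.127/(1.18·11.5) = 0.009359 K/W
ΣR = 7.496×10^-4 + 0.005006 + 0.009359 = 0.01511 K/W
Q = ΔT/ΣR = (1086 K − 297.2 K)/0.01511 = 52200 W
From the inner boundary to the magnesite brick/silica brick interface, ΣR_partial = 0.005756 K/W.
T_interface = T_in − Q·ΣR_partial = 1086 K − (52200)(0.005756) = 786 K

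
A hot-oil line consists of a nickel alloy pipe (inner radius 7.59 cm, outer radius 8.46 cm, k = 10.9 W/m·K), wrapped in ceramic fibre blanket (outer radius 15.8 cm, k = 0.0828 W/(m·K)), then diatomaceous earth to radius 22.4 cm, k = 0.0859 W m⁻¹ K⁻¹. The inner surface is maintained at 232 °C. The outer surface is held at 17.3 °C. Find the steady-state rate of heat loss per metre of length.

Q' = 116 W/m

Series thermal resistances, inner to outer:
  R'_nickel alloy = ln(0.0846/0.0759)/(2πk) = 0.1085/(2π·10.9) = 0.001585 m·K/W
  R'_ceramic fibre blanket = ln(0.158/0.0846)/(2πk) = 0.6247/(2π·0.0828) = 1.201 m·K/W
  R'_diatomaceous earth = ln(0.224/0.158)/(2πk) = 0.3491/(2π·0.0859) = 0.6467 m·K/W
ΣR = 0.001585 + 1.201 + 0.6467 = 1.849 m·K/W
Q' = ΔT/ΣR = (232 °C − 17.3 °C)/1.849 = 116 W/m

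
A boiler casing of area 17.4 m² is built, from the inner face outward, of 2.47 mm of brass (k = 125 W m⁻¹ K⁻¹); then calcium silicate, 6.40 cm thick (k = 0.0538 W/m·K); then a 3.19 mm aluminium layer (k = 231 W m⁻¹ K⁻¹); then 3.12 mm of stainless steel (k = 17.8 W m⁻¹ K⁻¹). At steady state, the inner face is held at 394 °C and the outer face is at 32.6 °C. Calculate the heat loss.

Q = 5.29 kW

Treat each layer as a resistance in series:
  R_brass = L/(kA) = 0.00247/(125·17.4) = 1.136×10^-6 K/W
  R_calcium silicate = L/(kA) = 0.0640/(0.0538·17.4) = 0.06837 K/W
  R_aluminium = L/(kA) = 0.00319/(231·17.4) = 7.937×10^-7 K/W
  R_stainless steel = L/(kA) = 0.00312/(17.8·17.4) = 1.007×10^-5 K/W
ΣR = 1.136×10^-6 + 0.06837 + 7.937×10^-7 + 1.007×10^-5 = 0.06838 K/W
Q = ΔT/ΣR = (394 °C − 32.6 °C)/0.06838 = 5290 W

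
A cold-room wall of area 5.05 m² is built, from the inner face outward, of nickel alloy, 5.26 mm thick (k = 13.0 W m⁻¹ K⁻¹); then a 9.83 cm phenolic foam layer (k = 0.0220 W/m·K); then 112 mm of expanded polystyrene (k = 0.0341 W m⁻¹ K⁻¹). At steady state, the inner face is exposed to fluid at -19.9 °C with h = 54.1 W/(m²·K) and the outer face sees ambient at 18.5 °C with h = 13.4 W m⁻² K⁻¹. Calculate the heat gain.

Series thermal resistances, inner to outer:
  R_conv,in = 1/(hA) = 1/(54.1·5.05) = 0.003660 K/W
  R_nickel alloy = L/(kA) = 0.00526/(13.0·5.05) = 8.012×10^-5 K/W
  R_phenolic foam = L/(kA) = 0.0983/(0.0220·5.05) = 0.8848 K/W
  R_expanded polystyrene = L/(kA) = 0.112/(0.0341·5.05) = 0.6504 K/W
  R_conv,out = 1/(hA) = 1/(13.4·5.05) = 0.01478 K/W
ΣR = 0.003660 + 8.012×10^-5 + 0.8848 + 0.6504 + 0.01478 = 1.554 K/W
Q = ΔT/ΣR = (-19.9 °C − 18.5 °C)/1.554 = -24.7 W
(Negative Q ⇒ heat flows inward; heat gain = 24.7 W.)

Q = 24.7 W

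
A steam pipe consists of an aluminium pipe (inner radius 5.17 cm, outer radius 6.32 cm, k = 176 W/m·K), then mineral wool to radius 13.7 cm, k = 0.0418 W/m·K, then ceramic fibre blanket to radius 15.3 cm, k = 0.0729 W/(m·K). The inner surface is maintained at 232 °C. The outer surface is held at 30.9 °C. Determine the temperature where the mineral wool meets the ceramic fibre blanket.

T = 46.1 °C

Treat each layer as a resistance in series:
  R'_aluminium = ln(0.0632/0.0517)/(2πk) = 0.2008/(2π·176) = 1.816×10^-4 m·K/W
  R'_mineral wool = ln(0.137/0.0632)/(2πk) = 0.7737/(2π·0.0418) = 2.946 m·K/W
  R'_ceramic fibre blanket = ln(0.153/0.137)/(2πk) = 0.1105/(2π·0.0729) = 0.2411 m·K/W
ΣR = 1.816×10^-4 + 2.946 + 0.2411 = 3.187 m·K/W
Q' = ΔT/ΣR = (232 °C − 30.9 °C)/3.187 = 63.10 W/m
From the inner boundary to the mineral wool/ceramic fibre blanket interface, ΣR_partial = 2.946 m·K/W.
T_interface = T_in − Q'·ΣR_partial = 232 °C − (63.10)(2.946) = 46.1 °C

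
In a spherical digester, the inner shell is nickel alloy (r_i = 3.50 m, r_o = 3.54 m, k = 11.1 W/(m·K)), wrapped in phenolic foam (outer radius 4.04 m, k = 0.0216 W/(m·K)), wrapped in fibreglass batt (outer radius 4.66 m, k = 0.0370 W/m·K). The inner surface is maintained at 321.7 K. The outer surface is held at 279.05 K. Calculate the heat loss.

Resistance network (inner→outer):
  R_nickel alloy = (1/3.50 − 1/3.54)/(4πk) = 0.003228/(4π·11.1) = 2.314×10^-5 K/W
  R_phenolic foam = (1/3.54 − 1/4.04)/(4πk) = 0.03496/(4π·0.0216) = 0.1288 K/W
  R_fibreglass batt = (1/4.04 − 1/4.66)/(4πk) = 0.03293/(4π·0.0370) = 0.07083 K/W
ΣR = 2.314×10^-5 + 0.1288 + 0.07083 = 0.1997 K/W
Q = ΔT/ΣR = (321.7 K − 279.05 K)/0.1997 = 214 W

Q = 214 W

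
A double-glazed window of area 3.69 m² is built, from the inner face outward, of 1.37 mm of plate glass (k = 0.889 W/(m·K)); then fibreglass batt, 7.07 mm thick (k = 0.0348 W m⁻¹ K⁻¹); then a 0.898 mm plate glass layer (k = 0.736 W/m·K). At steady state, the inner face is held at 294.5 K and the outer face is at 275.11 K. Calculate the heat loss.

Resistance network (inner→outer):
  R_plate glass = L/(kA) = 0.00137/(0.889·3.69) = 4.176×10^-4 K/W
  R_fibreglass batt = L/(kA) = 0.00707/(0.0348·3.69) = 0.05506 K/W
  R_plate glass = L/(kA) = 8.98×10^-4/(0.736·3.69) = 3.307×10^-4 K/W
ΣR = 4.176×10^-4 + 0.05506 + 3.307×10^-4 = 0.05581 K/W
Q = ΔT/ΣR = (294.5 K − 275.11 K)/0.05581 = 347 W

Q = 347 W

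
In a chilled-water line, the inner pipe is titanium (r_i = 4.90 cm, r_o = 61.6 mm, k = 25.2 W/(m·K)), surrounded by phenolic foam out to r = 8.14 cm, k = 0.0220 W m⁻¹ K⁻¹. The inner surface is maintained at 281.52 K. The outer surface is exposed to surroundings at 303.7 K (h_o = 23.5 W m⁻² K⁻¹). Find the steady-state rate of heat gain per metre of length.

Treat each layer as a resistance in series:
  R'_titanium = ln(0.0616/0.0490)/(2πk) = 0.2288/(2π·25.2) = 0.001445 m·K/W
  R'_phenolic foam = ln(0.0814/0.0616)/(2πk) = 0.2787/(2π·0.0220) = 2.016 m·K/W
  R'_conv,out = 1/(2πr h) = 1/(2π·0.0814·23.5) = 0.08320 m·K/W
ΣR = 0.001445 + 2.016 + 0.08320 = 2.101 m·K/W
Q' = ΔT/ΣR = (281.52 K − 303.7 K)/2.101 = -10.6 W/m
(Negative Q' ⇒ heat flows inward; heat gain = 10.6 W/m.)

Q' = 10.6 W/m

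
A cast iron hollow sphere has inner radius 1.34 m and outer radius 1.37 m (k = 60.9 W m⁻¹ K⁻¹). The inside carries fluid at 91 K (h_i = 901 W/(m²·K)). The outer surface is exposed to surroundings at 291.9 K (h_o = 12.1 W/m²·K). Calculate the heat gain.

Q = 56200 W

Series thermal resistances, inner to outer:
  R_conv,in = 1/(4πr²h) = 1/(4π·1.34²·901) = 4.919×10^-5 K/W
  R_cast iron = (1/1.34 − 1/1.37)/(4πk) = 0.01634/(4π·60.9) = 2.135×10^-5 K/W
  R_conv,out = 1/(4πr²h) = 1/(4π·1.37²·12.1) = 0.003504 K/W
ΣR = 4.919×10^-5 + 2.135×10^-5 + 0.003504 = 0.003575 K/W
Q = ΔT/ΣR = (91 K − 291.9 K)/0.003575 = -56200 W
(Negative Q ⇒ heat flows inward; heat gain = 56200 W.)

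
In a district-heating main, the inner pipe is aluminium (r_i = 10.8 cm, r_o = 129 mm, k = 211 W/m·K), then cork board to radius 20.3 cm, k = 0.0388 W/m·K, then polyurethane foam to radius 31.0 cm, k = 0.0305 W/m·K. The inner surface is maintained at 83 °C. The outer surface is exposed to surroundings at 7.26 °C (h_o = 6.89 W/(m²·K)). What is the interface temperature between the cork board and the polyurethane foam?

Treat each layer as a resistance in series:
  R'_aluminium = ln(0.129/0.108)/(2πk) = 0.1777/(2π·211) = 1.340×10^-4 m·K/W
  R'_cork board = ln(0.203/0.129)/(2πk) = 0.4534/(2π·0.0388) = 1.860 m·K/W
  R'_polyurethane foam = ln(0.310/0.203)/(2πk) = 0.4234/(2π·0.0305) = 2.209 m·K/W
  R'_conv,out = 1/(2πr h) = 1/(2π·0.310·6.89) = 0.07451 m·K/W
ΣR = 1.340×10^-4 + 1.860 + 2.209 + 0.07451 = 4.144 m·K/W
Q' = ΔT/ΣR = (83 °C − 7.26 °C)/4.144 = 18.28 W/m
From the inner boundary to the cork board/polyurethane foam interface, ΣR_partial = 1.860 m·K/W.
T_interface = T_in − Q'·ΣR_partial = 83 °C − (18.28)(1.860) = 49.0 °C

T = 49.0 °C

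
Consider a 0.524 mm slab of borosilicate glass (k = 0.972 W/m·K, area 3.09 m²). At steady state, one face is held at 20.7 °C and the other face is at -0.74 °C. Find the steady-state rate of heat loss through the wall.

Q = kA·ΔT/L = 0.972 × 3.09 × |20.7 °C − -0.74 °C| / 5.24×10^-4 = 1.23×10^5 W

Q = 1.23×10^5 W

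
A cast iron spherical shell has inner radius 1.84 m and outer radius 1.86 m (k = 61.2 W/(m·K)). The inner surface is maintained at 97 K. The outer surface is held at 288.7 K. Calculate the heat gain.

Q = 2.52×10^7 W

Q = 4πk·ΔT/(1/r₁ − 1/r₂) = 4π × 61.2 × 191.7 / (1/1.84 − 1/1.86) = 2.52×10^7 W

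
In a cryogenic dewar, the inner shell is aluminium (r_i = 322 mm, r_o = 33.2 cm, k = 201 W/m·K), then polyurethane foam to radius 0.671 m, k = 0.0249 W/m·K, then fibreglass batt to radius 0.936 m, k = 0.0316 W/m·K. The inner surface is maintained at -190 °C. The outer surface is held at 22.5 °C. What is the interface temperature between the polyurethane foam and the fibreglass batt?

T = -15.6 °C

Treat each layer as a resistance in series:
  R_aluminium = (1/0.322 − 1/0.332)/(4πk) = 0.09354/(4π·201) = 3.703×10^-5 K/W
  R_polyurethane foam = (1/0.332 − 1/0.671)/(4πk) = 1.522/(4π·0.0249) = 4.863 K/W
  R_fibreglass batt = (1/0.671 − 1/0.936)/(4πk) = 0.4219/(4π·0.0316) = 1.063 K/W
ΣR = 3.703×10^-5 + 4.863 + 1.063 = 5.926 K/W
Q = ΔT/ΣR = (-190 °C − 22.5 °C)/5.926 = -35.86 W
From the inner boundary to the polyurethane foam/fibreglass batt interface, ΣR_partial = 4.863 K/W.
T_interface = T_in − Q·ΣR_partial = -190 °C − (-35.86)(4.863) = -15.6 °C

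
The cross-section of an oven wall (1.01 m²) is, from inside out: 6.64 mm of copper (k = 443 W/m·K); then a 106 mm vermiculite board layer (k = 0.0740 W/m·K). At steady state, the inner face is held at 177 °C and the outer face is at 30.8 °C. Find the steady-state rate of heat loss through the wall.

Q = 103 W

Series thermal resistances, inner to outer:
  R_copper = L/(kA) = 0.00664/(443·1.01) = 1.484×10^-5 K/W
  R_vermiculite board = L/(kA) = 0.106/(0.0740·1.01) = 1.418 K/W
ΣR = 1.484×10^-5 + 1.418 = 1.418 K/W
Q = ΔT/ΣR = (177 °C − 30.8 °C)/1.418 = 103 W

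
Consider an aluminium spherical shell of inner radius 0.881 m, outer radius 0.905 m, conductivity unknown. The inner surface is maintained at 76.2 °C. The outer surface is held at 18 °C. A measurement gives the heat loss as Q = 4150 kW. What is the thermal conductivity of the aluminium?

k = 171 W/m·K

ΣR = ΔT/Q = |76.2 − 18|/4.15×10^6 = 1.402×10^-5 K/W
(1/r₁−1/r₂)/(4πk) = 1.402×10^-5 ⇒ k = 0.03010/(4π·1.402×10^-5) = 171 W/m·K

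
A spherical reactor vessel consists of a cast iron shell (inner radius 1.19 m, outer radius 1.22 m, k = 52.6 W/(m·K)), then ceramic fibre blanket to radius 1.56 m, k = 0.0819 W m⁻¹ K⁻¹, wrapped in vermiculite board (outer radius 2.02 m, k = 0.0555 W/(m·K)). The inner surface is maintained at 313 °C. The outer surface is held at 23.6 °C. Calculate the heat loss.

Treat each layer as a resistance in series:
  R_cast iron = (1/1.19 − 1/1.22)/(4πk) = 0.02066/(4π·52.6) = 3.126×10^-5 K/W
  R_ceramic fibre blanket = (1/1.22 − 1/1.56)/(4πk) = 0.1786/(4π·0.0819) = 0.1736 K/W
  R_vermiculite board = (1/1.56 − 1/2.02)/(4πk) = 0.1460/(4π·0.0555) = 0.2093 K/W
ΣR = 3.126×10^-5 + 0.1736 + 0.2093 = 0.3829 K/W
Q = ΔT/ΣR = (313 °C − 23.6 °C)/0.3829 = 756 W

Q = 756 W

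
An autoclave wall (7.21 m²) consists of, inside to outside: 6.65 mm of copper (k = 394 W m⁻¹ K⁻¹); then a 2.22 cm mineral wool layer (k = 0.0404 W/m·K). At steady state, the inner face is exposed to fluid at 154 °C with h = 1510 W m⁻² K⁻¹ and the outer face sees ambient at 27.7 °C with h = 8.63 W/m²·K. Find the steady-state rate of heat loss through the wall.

Treat each layer as a resistance in series:
  R_conv,in = 1/(hA) = 1/(1510·7.21) = 9.185×10^-5 K/W
  R_copper = L/(kA) = 0.00665/(394·7.21) = 2.341×10^-6 K/W
  R_mineral wool = L/(kA) = 0.0222/(0.0404·7.21) = 0.07621 K/W
  R_conv,out = 1/(hA) = 1/(8.63·7.21) = 0.01607 K/W
ΣR = 9.185×10^-5 + 2.341×10^-6 + 0.07621 + 0.01607 = 0.09237 K/W
Q = ΔT/ΣR = (154 °C − 27.7 °C)/0.09237 = 1370 W

Q = 1370 W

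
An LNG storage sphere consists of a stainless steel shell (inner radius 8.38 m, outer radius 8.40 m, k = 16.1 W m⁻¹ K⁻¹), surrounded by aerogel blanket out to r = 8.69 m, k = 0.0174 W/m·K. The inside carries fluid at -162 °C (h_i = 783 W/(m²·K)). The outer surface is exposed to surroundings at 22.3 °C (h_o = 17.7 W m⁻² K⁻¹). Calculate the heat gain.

Q = 10.1 kW

Treat each layer as a resistance in series:
  R_conv,in = 1/(4πr²h) = 1/(4π·8.38²·783) = 1.447×10^-6 K/W
  R_stainless steel = (1/8.38 − 1/8.40)/(4πk) = 2.841×10^-4/(4π·16.1) = 1.404×10^-6 K/W
  R_aerogel blanket = (1/8.40 − 1/8.69)/(4πk) = 0.003973/(4π·0.0174) = 0.01817 K/W
  R_conv,out = 1/(4πr²h) = 1/(4π·8.69²·17.7) = 5.954×10^-5 K/W
ΣR = 1.447×10^-6 + 1.404×10^-6 + 0.01817 + 5.954×10^-5 = 0.01823 K/W
Q = ΔT/ΣR = (-162 °C − 22.3 °C)/0.01823 = -10100 W
(Negative Q ⇒ heat flows inward; heat gain = 10100 W.)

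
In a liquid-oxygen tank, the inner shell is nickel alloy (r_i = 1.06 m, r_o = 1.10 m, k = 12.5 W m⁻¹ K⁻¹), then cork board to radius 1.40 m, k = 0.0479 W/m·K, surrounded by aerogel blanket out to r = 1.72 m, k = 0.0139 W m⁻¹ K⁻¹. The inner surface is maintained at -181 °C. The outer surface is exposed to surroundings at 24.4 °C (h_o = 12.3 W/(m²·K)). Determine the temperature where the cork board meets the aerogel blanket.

T = -120 °C

Treat each layer as a resistance in series:
  R_nickel alloy = (1/1.06 − 1/1.10)/(4πk) = 0.03431/(4π·12.5) = 2.184×10^-4 K/W
  R_cork board = (1/1.10 − 1/1.40)/(4πk) = 0.1948/(4π·0.0479) = 0.3236 K/W
  R_aerogel blanket = (1/1.40 − 1/1.72)/(4πk) = 0.1329/(4π·0.0139) = 0.7608 K/W
  R_conv,out = 1/(4πr²h) = 1/(4π·1.72²·12.3) = 0.002187 K/W
ΣR = 2.184×10^-4 + 0.3236 + 0.7608 + 0.002187 = 1.087 K/W
Q = ΔT/ΣR = (-181 °C − 24.4 °C)/1.087 = -189.0 W
From the inner boundary to the cork board/aerogel blanket interface, ΣR_partial = 0.3238 K/W.
T_interface = T_in − Q·ΣR_partial = -181 °C − (-189.0)(0.3238) = -120 °C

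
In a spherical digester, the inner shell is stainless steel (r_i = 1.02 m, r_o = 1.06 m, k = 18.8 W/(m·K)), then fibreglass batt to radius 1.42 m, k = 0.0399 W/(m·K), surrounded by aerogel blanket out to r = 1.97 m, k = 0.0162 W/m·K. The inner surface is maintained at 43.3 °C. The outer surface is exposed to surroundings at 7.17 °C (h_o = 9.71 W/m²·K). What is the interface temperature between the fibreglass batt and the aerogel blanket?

T = 31.4 °C

Treat each layer as a resistance in series:
  R_stainless steel = (1/1.02 − 1/1.06)/(4πk) = 0.03700/(4π·18.8) = 1.566×10^-4 K/W
  R_fibreglass batt = (1/1.06 − 1/1.42)/(4πk) = 0.2392/(4π·0.0399) = 0.4770 K/W
  R_aerogel blanket = (1/1.42 − 1/1.97)/(4πk) = 0.1966/(4π·0.0162) = 0.9658 K/W
  R_conv,out = 1/(4πr²h) = 1/(4π·1.97²·9.71) = 0.002112 K/W
ΣR = 1.566×10^-4 + 0.4770 + 0.9658 + 0.002112 = 1.445 K/W
Q = ΔT/ΣR = (43.3 °C − 7.17 °C)/1.445 = 25.00 W
From the inner boundary to the fibreglass batt/aerogel blanket interface, ΣR_partial = 0.4772 K/W.
T_interface = T_in − Q·ΣR_partial = 43.3 °C − (25.00)(0.4772) = 31.4 °C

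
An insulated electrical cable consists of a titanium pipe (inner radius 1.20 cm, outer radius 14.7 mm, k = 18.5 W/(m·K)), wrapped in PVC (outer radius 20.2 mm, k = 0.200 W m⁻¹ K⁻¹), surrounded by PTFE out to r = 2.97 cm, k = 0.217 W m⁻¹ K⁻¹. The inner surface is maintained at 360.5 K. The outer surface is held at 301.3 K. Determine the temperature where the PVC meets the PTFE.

T = 332.4 K

Series thermal resistances, inner to outer:
  R'_titanium = ln(0.0147/0.0120)/(2πk) = 0.2029/(2π·18.5) = 0.001746 m·K/W
  R'_PVC = ln(0.0202/0.0147)/(2πk) = 0.3178/(2π·0.200) = 0.2529 m·K/W
  R'_PTFE = ln(0.0297/0.0202)/(2πk) = 0.3855/(2π·0.217) = 0.2827 m·K/W
ΣR = 0.001746 + 0.2529 + 0.2827 = 0.5373 m·K/W
Q' = ΔT/ΣR = (360.5 K − 301.3 K)/0.5373 = 110.2 W/m
From the inner boundary to the PVC/PTFE interface, ΣR_partial = 0.2546 m·K/W.
T_interface = T_in − Q'·ΣR_partial = 360.5 K − (110.2)(0.2546) = 332.4 K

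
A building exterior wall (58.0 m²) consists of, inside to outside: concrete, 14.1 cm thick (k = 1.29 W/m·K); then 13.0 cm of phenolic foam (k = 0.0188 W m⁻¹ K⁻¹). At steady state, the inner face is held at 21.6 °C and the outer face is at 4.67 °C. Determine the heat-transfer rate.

Q = 140 W

Resistance network (inner→outer):
  R_concrete = L/(kA) = 0.141/(1.29·58.0) = 0.001885 K/W
  R_phenolic foam = L/(kA) = 0.130/(0.0188·58.0) = 0.1192 K/W
ΣR = 0.001885 + 0.1192 = 0.1211 K/W
Q = ΔT/ΣR = (21.6 °C − 4.67 °C)/0.1211 = 140 W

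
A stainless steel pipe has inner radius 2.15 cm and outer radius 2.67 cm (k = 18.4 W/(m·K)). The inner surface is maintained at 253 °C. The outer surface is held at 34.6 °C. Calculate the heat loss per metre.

Q' = 2πk·ΔT/ln(r₂/r₁) = 2π × 18.4 × 218.4 / ln(0.0267/0.0215) = 1.17×10^5 W/m

Q' = 117 kW/m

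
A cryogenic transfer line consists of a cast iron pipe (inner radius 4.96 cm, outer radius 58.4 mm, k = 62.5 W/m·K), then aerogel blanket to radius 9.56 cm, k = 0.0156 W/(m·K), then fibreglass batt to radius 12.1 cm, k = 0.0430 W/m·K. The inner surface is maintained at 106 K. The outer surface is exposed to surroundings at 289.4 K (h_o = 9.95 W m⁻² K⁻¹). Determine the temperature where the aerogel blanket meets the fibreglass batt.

T = 258.9 K

Resistance network (inner→outer):
  R'_cast iron = ln(0.0584/0.0496)/(2πk) = 0.1633/(2π·62.5) = 4.159×10^-4 m·K/W
  R'_aerogel blanket = ln(0.0956/0.0584)/(2πk) = 0.4929/(2π·0.0156) = 5.028 m·K/W
  R'_fibreglass batt = ln(0.121/0.0956)/(2πk) = 0.2356/(2π·0.0430) = 0.8721 m·K/W
  R'_conv,out = 1/(2πr h) = 1/(2π·0.121·9.95) = 0.1322 m·K/W
ΣR = 4.159×10^-4 + 5.028 + 0.8721 + 0.1322 = 6.033 m·K/W
Q' = ΔT/ΣR = (106 K − 289.4 K)/6.033 = -30.40 W/m
From the inner boundary to the aerogel blanket/fibreglass batt interface, ΣR_partial = 5.028 m·K/W.
T_interface = T_in − Q'·ΣR_partial = 106 K − (-30.40)(5.028) = 258.9 K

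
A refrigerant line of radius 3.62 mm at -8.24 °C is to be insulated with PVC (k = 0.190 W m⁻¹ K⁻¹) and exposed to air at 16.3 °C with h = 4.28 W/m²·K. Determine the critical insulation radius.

r_cr = 4.44 cm

For a cylinder, r_cr = k_ins/h = 0.190/4.28 = 0.0444 m = 4.44 cm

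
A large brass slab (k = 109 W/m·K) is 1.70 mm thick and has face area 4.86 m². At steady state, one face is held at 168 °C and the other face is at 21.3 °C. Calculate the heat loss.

Q = 45700 kW

Q = kA·ΔT/L = 109 × 4.86 × |168 °C − 21.3 °C| / 0.00170 = 4.57×10^7 W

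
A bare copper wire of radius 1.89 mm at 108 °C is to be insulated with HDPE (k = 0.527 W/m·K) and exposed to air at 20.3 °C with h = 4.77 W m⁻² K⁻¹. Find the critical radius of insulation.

For a cylinder, r_cr = k_ins/h = 0.527/4.77 = 0.110 m = 11.0 cm

r_cr = 11.0 cm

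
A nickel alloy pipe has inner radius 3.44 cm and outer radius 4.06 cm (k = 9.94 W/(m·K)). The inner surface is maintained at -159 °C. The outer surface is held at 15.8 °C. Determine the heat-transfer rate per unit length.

Q' = 2πk·ΔT/ln(r₂/r₁) = 2π × 9.94 × 174.8 / ln(0.0406/0.0344) = 65900 W/m

Q' = 65.9 kW/m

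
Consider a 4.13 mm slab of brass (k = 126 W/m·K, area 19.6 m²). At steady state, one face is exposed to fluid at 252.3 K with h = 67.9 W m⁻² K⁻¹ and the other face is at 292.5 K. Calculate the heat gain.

Q = 53.4 kW

Resistance network (inner→outer):
  R_conv,in = 1/(hA) = 1/(67.9·19.6) = 7.514×10^-4 K/W
  R_brass = L/(kA) = 0.00413/(126·19.6) = 1.672×10^-6 K/W
ΣR = 7.514×10^-4 + 1.672×10^-6 = 7.531×10^-4 K/W
Q = ΔT/ΣR = (252.3 K − 292.5 K)/7.531×10^-4 = -53400 W
(Negative Q ⇒ heat flows inward; heat gain = 53400 W.)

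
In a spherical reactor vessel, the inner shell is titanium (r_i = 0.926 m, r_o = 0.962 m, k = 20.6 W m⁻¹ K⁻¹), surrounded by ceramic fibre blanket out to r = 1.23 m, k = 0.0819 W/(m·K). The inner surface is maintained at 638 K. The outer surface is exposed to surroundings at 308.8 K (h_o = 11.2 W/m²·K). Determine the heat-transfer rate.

Treat each layer as a resistance in series:
  R_titanium = (1/0.926 − 1/0.962)/(4πk) = 0.04041/(4π·20.6) = 1.561×10^-4 K/W
  R_ceramic fibre blanket = (1/0.962 − 1/1.23)/(4πk) = 0.2265/(4π·0.0819) = 0.2201 K/W
  R_conv,out = 1/(4πr²h) = 1/(4π·1.23²·11.2) = 0.004696 K/W
ΣR = 1.561×10^-4 + 0.2201 + 0.004696 = 0.2250 K/W
Q = ΔT/ΣR = (638 K − 308.8 K)/0.2250 = 1460 W

Q = 1460 W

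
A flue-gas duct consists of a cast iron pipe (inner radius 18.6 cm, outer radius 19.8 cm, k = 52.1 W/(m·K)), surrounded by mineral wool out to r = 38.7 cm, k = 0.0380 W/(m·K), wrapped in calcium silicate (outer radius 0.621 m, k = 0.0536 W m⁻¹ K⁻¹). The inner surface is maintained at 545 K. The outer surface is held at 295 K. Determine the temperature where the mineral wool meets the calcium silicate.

Series thermal resistances, inner to outer:
  R'_cast iron = ln(0.198/0.186)/(2πk) = 0.06252/(2π·52.1) = 1.910×10^-4 m·K/W
  R'_mineral wool = ln(0.387/0.198)/(2πk) = 0.6702/(2π·0.0380) = 2.807 m·K/W
  R'_calcium silicate = ln(0.621/0.387)/(2πk) = 0.4729/(2π·0.0536) = 1.404 m·K/W
ΣR = 1.910×10^-4 + 2.807 + 1.404 = 4.211 m·K/W
Q' = ΔT/ΣR = (545 K − 295 K)/4.211 = 59.37 W/m
From the inner boundary to the mineral wool/calcium silicate interface, ΣR_partial = 2.807 m·K/W.
T_interface = T_in − Q'·ΣR_partial = 545 K − (59.37)(2.807) = 378 K

T = 378 K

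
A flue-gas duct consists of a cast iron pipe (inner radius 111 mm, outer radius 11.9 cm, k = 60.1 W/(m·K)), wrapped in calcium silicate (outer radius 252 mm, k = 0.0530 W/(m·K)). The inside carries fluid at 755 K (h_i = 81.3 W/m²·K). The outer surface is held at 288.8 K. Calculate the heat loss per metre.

Q' = 205 W/m

Treat each layer as a resistance in series:
  R'_conv,in = 1/(2πr h) = 1/(2π·0.111·81.3) = 0.01764 m·K/W
  R'_cast iron = ln(0.119/0.111)/(2πk) = 0.06959/(2π·60.1) = 1.843×10^-4 m·K/W
  R'_calcium silicate = ln(0.252/0.119)/(2πk) = 0.7503/(2π·0.0530) = 2.253 m·K/W
ΣR = 0.01764 + 1.843×10^-4 + 2.253 = 2.271 m·K/W
Q' = ΔT/ΣR = (755 K − 288.8 K)/2.271 = 205 W/m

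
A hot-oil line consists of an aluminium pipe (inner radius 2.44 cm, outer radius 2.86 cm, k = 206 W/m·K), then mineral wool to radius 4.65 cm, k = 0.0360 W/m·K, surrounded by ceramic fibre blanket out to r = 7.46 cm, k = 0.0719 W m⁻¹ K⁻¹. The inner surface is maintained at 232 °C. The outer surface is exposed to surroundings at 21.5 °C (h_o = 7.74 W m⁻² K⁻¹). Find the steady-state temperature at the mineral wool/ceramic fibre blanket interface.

Series thermal resistances, inner to outer:
  R'_aluminium = ln(0.0286/0.0244)/(2πk) = 0.1588/(2π·206) = 1.227×10^-4 m·K/W
  R'_mineral wool = ln(0.0465/0.0286)/(2πk) = 0.4860/(2π·0.0360) = 2.149 m·K/W
  R'_ceramic fibre blanket = ln(0.0746/0.0465)/(2πk) = 0.4727/(2π·0.0719) = 1.046 m·K/W
  R'_conv,out = 1/(2πr h) = 1/(2π·0.0746·7.74) = 0.2756 m·K/W
ΣR = 1.227×10^-4 + 2.149 + 1.046 + 0.2756 = 3.471 m·K/W
Q' = ΔT/ΣR = (232 °C − 21.5 °C)/3.471 = 60.65 W/m
From the inner boundary to the mineral wool/ceramic fibre blanket interface, ΣR_partial = 2.149 m·K/W.
T_interface = T_in − Q'·ΣR_partial = 232 °C − (60.65)(2.149) = 102 °C

T = 102 °C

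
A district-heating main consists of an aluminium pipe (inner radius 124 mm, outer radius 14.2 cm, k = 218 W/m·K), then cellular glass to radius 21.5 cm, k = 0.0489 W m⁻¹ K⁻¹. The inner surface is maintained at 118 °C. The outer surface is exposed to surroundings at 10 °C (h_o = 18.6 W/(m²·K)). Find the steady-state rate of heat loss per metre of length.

Treat each layer as a resistance in series:
  R'_aluminium = ln(0.142/0.124)/(2πk) = 0.1355/(2π·218) = 9.896×10^-5 m·K/W
  R'_cellular glass = ln(0.215/0.142)/(2πk) = 0.4148/(2π·0.0489) = 1.350 m·K/W
  R'_conv,out = 1/(2πr h) = 1/(2π·0.215·18.6) = 0.03980 m·K/W
ΣR = 9.896×10^-5 + 1.350 + 0.03980 = 1.390 m·K/W
Q' = ΔT/ΣR = (118 °C − 10 °C)/1.390 = 77.7 W/m

Q' = 77.7 W/m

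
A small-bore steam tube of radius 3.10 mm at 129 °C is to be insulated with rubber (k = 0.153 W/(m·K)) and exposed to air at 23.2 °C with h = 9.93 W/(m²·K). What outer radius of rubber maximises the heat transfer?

For a cylinder, r_cr = k_ins/h = 0.153/9.93 = 0.0154 m = 1.54 cm

r_cr = 1.54 cm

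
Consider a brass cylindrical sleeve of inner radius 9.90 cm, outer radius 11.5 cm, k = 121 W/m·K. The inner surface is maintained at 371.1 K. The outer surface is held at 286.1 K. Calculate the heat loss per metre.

Q' = 2πk·ΔT/ln(r₂/r₁) = 2π × 121 × 85 / ln(0.115/0.0990) = 4.31×10^5 W/m

Q' = 4.31×10^5 W/m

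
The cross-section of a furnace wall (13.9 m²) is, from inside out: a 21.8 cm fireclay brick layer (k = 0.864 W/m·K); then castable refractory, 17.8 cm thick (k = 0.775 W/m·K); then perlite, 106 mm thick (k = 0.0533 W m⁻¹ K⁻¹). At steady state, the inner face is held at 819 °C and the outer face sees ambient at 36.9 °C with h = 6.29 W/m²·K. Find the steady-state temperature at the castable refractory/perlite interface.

Series thermal resistances, inner to outer:
  R_fireclay brick = L/(kA) = 0.218/(0.864·13.9) = 0.01815 K/W
  R_castable refractory = L/(kA) = 0.178/(0.775·13.9) = 0.01652 K/W
  R_perlite = L/(kA) = 0.106/(0.0533·13.9) = 0.1431 K/W
  R_conv,out = 1/(hA) = 1/(6.29·13.9) = 0.01144 K/W
ΣR = 0.01815 + 0.01652 + 0.1431 + 0.01144 = 0.1892 K/W
Q = ΔT/ΣR = (819 °C − 36.9 °C)/0.1892 = 4134 W
From the inner boundary to the castable refractory/perlite interface, ΣR_partial = 0.03467 K/W.
T_interface = T_in − Q·ΣR_partial = 819 °C − (4134)(0.03467) = 676 °C

T = 676 °C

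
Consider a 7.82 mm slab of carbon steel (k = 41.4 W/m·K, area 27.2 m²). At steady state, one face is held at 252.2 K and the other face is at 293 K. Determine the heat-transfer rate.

Q = kA·ΔT/L = 41.4 × 27.2 × |252.2 K − 293 K| / 0.00782 = 5.88×10^6 W

Q = 5880 kW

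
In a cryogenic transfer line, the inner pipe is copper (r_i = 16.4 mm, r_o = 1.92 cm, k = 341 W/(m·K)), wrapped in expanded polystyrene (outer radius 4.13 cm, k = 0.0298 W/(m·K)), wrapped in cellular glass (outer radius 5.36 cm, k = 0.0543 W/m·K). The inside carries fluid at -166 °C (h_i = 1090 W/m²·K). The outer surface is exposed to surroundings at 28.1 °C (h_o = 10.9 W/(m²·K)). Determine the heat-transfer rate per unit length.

Treat each layer as a resistance in series:
  R'_conv,in = 1/(2πr h) = 1/(2π·0.0164·1090) = 0.008903 m·K/W
  R'_copper = ln(0.0192/0.0164)/(2πk) = 0.1576/(2π·341) = 7.357×10^-5 m·K/W
  R'_expanded polystyrene = ln(0.0413/0.0192)/(2πk) = 0.7660/(2π·0.0298) = 4.091 m·K/W
  R'_cellular glass = ln(0.0536/0.0413)/(2πk) = 0.2607/(2π·0.0543) = 0.7641 m·K/W
  R'_conv,out = 1/(2πr h) = 1/(2π·0.0536·10.9) = 0.2724 m·K/W
ΣR = 0.008903 + 7.357×10^-5 + 4.091 + 0.7641 + 0.2724 = 5.136 m·K/W
Q' = ΔT/ΣR = (-166 °C − 28.1 °C)/5.136 = -37.8 W/m
(Negative Q' ⇒ heat flows inward; heat gain = 37.8 W/m.)

Q' = 37.8 W/m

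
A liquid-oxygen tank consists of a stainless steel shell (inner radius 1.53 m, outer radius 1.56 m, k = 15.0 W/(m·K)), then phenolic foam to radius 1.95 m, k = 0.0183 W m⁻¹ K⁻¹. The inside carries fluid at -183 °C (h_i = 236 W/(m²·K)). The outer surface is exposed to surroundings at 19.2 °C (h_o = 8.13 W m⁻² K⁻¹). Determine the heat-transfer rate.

Q = 361 W

Treat each layer as a resistance in series:
  R_conv,in = 1/(4πr²h) = 1/(4π·1.53²·236) = 1.440×10^-4 K/W
  R_stainless steel = (1/1.53 − 1/1.56)/(4πk) = 0.01257/(4π·15.0) = 6.668×10^-5 K/W
  R_phenolic foam = (1/1.56 − 1/1.95)/(4πk) = 0.1282/(4π·0.0183) = 0.5575 K/W
  R_conv,out = 1/(4πr²h) = 1/(4π·1.95²·8.13) = 0.002574 K/W
ΣR = 1.440×10^-4 + 6.668×10^-5 + 0.5575 + 0.002574 = 0.5603 K/W
Q = ΔT/ΣR = (-183 °C − 19.2 °C)/0.5603 = -361 W
(Negative Q ⇒ heat flows inward; heat gain = 361 W.)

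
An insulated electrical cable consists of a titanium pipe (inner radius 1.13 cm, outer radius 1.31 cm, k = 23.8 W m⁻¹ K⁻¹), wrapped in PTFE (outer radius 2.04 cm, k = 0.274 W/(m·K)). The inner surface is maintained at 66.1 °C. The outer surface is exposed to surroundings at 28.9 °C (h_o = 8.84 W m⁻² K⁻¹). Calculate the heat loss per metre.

Treat each layer as a resistance in series:
  R'_titanium = ln(0.0131/0.0113)/(2πk) = 0.1478/(2π·23.8) = 9.884×10^-4 m·K/W
  R'_PTFE = ln(0.0204/0.0131)/(2πk) = 0.4429/(2π·0.274) = 0.2573 m·K/W
  R'_conv,out = 1/(2πr h) = 1/(2π·0.0204·8.84) = 0.8825 m·K/W
ΣR = 9.884×10^-4 + 0.2573 + 0.8825 = 1.141 m·K/W
Q' = ΔT/ΣR = (66.1 °C − 28.9 °C)/1.141 = 32.6 W/m

Q' = 32.6 W/m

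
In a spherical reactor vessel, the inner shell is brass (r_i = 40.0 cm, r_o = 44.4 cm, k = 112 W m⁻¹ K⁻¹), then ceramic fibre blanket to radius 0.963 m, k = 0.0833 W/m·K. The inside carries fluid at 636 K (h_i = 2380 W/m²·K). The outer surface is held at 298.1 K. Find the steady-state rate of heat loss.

Series thermal resistances, inner to outer:
  R_conv,in = 1/(4πr²h) = 1/(4π·0.400²·2380) = 2.090×10^-4 K/W
  R_brass = (1/0.400 − 1/0.444)/(4πk) = 0.2477/(4π·112) = 1.760×10^-4 K/W
  R_ceramic fibre blanket = (1/0.444 − 1/0.963)/(4πk) = 1.214/(4π·0.0833) = 1.160 K/W
ΣR = 2.090×10^-4 + 1.760×10^-4 + 1.160 = 1.160 K/W
Q = ΔT/ΣR = (636 K − 298.1 K)/1.160 = 291 W

Q = 291 W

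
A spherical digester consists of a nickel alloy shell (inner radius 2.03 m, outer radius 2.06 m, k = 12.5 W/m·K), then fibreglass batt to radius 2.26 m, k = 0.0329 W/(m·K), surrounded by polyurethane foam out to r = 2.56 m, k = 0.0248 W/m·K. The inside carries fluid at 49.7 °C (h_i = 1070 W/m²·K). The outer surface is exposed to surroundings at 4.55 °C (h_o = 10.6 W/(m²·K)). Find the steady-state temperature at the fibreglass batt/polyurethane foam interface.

T = 32.4 °C

Treat each layer as a resistance in series:
  R_conv,in = 1/(4πr²h) = 1/(4π·2.03²·1070) = 1.805×10^-5 K/W
  R_nickel alloy = (1/2.03 − 1/2.06)/(4πk) = 0.007174/(4π·12.5) = 4.567×10^-5 K/W
  R_fibreglass batt = (1/2.06 − 1/2.26)/(4πk) = 0.04296/(4π·0.0329) = 0.1039 K/W
  R_polyurethane foam = (1/2.26 − 1/2.56)/(4πk) = 0.05185/(4π·0.0248) = 0.1664 K/W
  R_conv,out = 1/(4πr²h) = 1/(4π·2.56²·10.6) = 0.001146 K/W
ΣR = 1.805×10^-5 + 4.567×10^-5 + 0.1039 + 0.1664 + 0.001146 = 0.2715 K/W
Q = ΔT/ΣR = (49.7 °C − 4.55 °C)/0.2715 = 166.3 W
From the inner boundary to the fibreglass batt/polyurethane foam interface, ΣR_partial = 0.1040 K/W.
T_interface = T_in − Q·ΣR_partial = 49.7 °C − (166.3)(0.1040) = 32.4 °C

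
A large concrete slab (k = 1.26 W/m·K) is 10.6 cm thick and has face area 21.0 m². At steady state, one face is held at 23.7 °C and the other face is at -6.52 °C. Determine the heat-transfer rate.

Q = 7.54 kW

Q = kA·ΔT/L = 1.26 × 21.0 × |23.7 °C − -6.52 °C| / 0.106 = 7540 W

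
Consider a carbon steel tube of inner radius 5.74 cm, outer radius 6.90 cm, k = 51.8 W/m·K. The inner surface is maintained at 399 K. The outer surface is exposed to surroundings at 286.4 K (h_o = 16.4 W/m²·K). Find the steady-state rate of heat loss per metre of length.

Series thermal resistances, inner to outer:
  R'_carbon steel = ln(0.0690/0.0574)/(2πk) = 0.1841/(2π·51.8) = 5.655×10^-4 m·K/W
  R'_conv,out = 1/(2πr h) = 1/(2π·0.0690·16.4) = 0.1406 m·K/W
ΣR = 5.655×10^-4 + 0.1406 = 0.1412 m·K/W
Q' = ΔT/ΣR = (399 K − 286.4 K)/0.1412 = 797 W/m

Q' = 797 W/m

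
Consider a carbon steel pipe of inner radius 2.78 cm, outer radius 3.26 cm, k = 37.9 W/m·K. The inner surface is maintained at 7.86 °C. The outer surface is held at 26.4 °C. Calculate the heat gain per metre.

Q' = 27.7 kW/m

Q' = 2πk·ΔT/ln(r₂/r₁) = 2π × 37.9 × 18.54 / ln(0.0326/0.0278) = 27700 W/m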